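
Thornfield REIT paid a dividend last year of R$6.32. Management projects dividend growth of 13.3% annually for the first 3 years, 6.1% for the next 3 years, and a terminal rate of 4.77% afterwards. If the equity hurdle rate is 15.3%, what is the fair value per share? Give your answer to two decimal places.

R$80.07

Three-stage DDM. Project D₁…D_6; terminal Gordon value at t=6 with g = 0.0477; discount at r = 0.153.
D_1 = 7.1606
D_2 = 8.1129
D_3 = 9.1919
D_4 = 9.7526
D_5 = 10.3476
D_6 = 10.9788
TV_6 = 11.5024/(0.153−0.0477) = 109.2349
P₀ = Σ Dₜ/(1+r)ᵗ + TV_6/(1+r)^6 = 80.0717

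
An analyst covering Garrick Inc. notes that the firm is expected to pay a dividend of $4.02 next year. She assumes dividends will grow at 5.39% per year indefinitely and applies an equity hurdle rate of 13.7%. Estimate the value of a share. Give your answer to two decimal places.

Gordon growth model: P₀ = D₁/(r − g), with D₁ = 4.02 given directly.
P₀ = 4.0200 / (0.137 − 0.0539) = 4.0200 / 0.0831 = 48.3755

$48.38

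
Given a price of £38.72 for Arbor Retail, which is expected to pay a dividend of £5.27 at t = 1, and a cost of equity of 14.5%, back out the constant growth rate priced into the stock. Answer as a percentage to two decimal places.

0.89%

From P₀ = D₁/(r − g), the implied growth is g = r − D₁/P₀.
g = 0.145 − 5.27/38.72 = 0.145 − 0.13611 = 0.00889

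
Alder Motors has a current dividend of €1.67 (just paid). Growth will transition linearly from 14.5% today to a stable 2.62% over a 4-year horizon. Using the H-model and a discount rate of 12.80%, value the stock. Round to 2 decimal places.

H-model: P₀ = D₀[(1+g_L) + H(g_S−g_L)]/(r−g_L), with H = 4/2 = 2.
P₀ = 1.67 × [(1+0.0262) + 2×(0.145−0.0262)] / (0.128−0.0262)
   = 1.67 × 1.2638 / 0.1018 = 20.7323

€20.73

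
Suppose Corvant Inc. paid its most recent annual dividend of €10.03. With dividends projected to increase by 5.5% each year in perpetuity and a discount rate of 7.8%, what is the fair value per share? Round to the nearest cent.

€460.07

Gordon growth model: P₀ = D₁/(r − g). D₁ = 10.03 × (1 + 0.055) = 10.5816.
P₀ = 10.5816 / (0.078 − 0.055) = 10.5816 / 0.023 = 460.0717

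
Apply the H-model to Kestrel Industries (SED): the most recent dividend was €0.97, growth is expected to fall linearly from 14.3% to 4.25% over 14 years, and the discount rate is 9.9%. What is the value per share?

€29.98

H-model: P₀ = D₀[(1+g_L) + H(g_S−g_L)]/(r−g_L), with H = 14/2 = 7.
P₀ = 0.97 × [(1+0.0425) + 7×(0.143−0.0425)] / (0.099−0.0425)
   = 0.97 × 1.7460 / 0.0565 = 29.9756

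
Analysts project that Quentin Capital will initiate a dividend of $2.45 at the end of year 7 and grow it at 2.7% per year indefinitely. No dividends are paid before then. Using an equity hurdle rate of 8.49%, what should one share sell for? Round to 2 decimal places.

Deferred-dividend DDM. At t=6 the remaining stream is a growing perpetuity with first payment D_7 = 2.45.
V_6 = D_7/(r−g) = 2.45/(0.0849−0.027) = 42.3143
P₀ = V_6/(1+r)^6 = 42.3143/(1+0.0849)^6 = 25.9507

$25.95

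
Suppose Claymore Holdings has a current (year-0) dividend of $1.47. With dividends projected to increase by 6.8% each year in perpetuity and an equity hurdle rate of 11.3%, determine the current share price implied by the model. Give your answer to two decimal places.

Gordon growth model: P₀ = D₁/(r − g). D₁ = 1.47 × (1 + 0.068) = 1.5700.
P₀ = 1.5700 / (0.113 − 0.068) = 1.5700 / 0.045 = 34.8880

$34.89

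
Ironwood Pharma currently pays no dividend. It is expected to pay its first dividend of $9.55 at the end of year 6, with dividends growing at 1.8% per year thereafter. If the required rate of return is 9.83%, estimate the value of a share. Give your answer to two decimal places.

$74.42

Deferred-dividend DDM. At t=5 the remaining stream is a growing perpetuity with first payment D_6 = 9.55.
V_5 = D_6/(r−g) = 9.55/(0.0983−0.018) = 118.9290
P₀ = V_5/(1+r)^5 = 118.9290/(1+0.0983)^5 = 74.4188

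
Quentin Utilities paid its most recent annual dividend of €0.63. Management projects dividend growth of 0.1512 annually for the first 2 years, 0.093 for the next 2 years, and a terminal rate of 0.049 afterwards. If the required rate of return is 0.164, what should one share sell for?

€7.32

Three-stage DDM. Project D₁…D_4; terminal Gordon value at t=4 with g = 0.049; discount at r = 0.164.
D_1 = 0.7253
D_2 = 0.8349
D_3 = 0.9126
D_4 = 0.9974
TV_4 = 1.0463/(0.164−0.049) = 9.0983
P₀ = Σ Dₜ/(1+r)ᵗ + TV_4/(1+r)^4 = 7.3175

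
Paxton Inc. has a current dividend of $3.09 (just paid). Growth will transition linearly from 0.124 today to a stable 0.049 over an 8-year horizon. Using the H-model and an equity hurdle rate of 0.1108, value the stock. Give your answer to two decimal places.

$67.45

H-model: P₀ = D₀[(1+g_L) + H(g_S−g_L)]/(r−g_L), with H = 8/2 = 4.
P₀ = 3.09 × [(1+0.049) + 4×(0.124−0.049)] / (0.1108−0.049)
   = 3.09 × 1.3490 / 0.0618 = 67.4500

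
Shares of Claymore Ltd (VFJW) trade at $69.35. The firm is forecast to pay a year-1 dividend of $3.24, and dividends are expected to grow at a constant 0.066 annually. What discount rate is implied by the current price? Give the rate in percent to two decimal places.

Rearranging the constant-growth DDM: r = D₁/P₀ + g.
r = 3.2400 / 69.35 + 0.066 = 0.04672 + 0.066 = 0.11272

11.27%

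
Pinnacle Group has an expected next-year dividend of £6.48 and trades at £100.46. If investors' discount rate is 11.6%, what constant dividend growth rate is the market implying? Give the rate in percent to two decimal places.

From P₀ = D₁/(r − g), the implied growth is g = r − D₁/P₀.
g = 0.116 − 6.48/100.46 = 0.116 − 0.06450 = 0.05150

5.15%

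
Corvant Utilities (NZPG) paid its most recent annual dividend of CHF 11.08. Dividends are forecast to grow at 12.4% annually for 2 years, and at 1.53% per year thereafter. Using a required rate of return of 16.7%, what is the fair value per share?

CHF 89.74

Two-stage DDM. Project D₁…D_2 at 0.124, terminal growth 0.0153, discount at r = 0.167.
D_1 = 12.4539
D_2 = 13.9982
Terminal value at t=2: TV = D_3/(r−g) = 14.2124/(0.167−0.0153) = 93.6874
P₀ = 12.4539/(1+0.167)^1 + 13.9982/(1+0.167)^2 + 93.6874/(1+0.167)^2 = 89.7425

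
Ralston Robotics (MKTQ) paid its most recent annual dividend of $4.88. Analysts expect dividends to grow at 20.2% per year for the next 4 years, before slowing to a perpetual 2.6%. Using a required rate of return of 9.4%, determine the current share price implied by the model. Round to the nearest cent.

$132.14

Two-stage DDM. Project D₁…D_4 at 0.202, terminal growth 0.026, discount at r = 0.094.
D_1 = 5.8658
D_2 = 7.0506
D_3 = 8.4749
D_4 = 10.1868
Terminal value at t=4: TV = D_5/(r−g) = 10.4517/(0.094−0.026) = 153.7008
P₀ = 5.8658/(1+0.094)^1 + 7.0506/(1+0.094)^2 + 8.4749/(1+0.094)^3 + 10.1868/(1+0.094)^4 + 153.7008/(1+0.094)^4 = 132.1388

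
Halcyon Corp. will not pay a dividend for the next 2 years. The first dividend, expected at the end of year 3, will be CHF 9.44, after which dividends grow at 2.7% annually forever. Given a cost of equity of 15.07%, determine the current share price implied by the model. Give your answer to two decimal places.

Deferred-dividend DDM. At t=2 the remaining stream is a growing perpetuity with first payment D_3 = 9.44.
V_2 = D_3/(r−g) = 9.44/(0.1507−0.027) = 76.3137
P₀ = V_2/(1+r)^2 = 76.3137/(1+0.1507)^2 = 57.6339

CHF 57.63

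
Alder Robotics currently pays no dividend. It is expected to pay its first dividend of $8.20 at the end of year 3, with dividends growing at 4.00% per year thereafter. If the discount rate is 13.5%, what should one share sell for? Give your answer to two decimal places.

$67.00

Deferred-dividend DDM. At t=2 the remaining stream is a growing perpetuity with first payment D_3 = 8.20.
V_2 = D_3/(r−g) = 8.20/(0.135−0.04) = 86.3158
P₀ = V_2/(1+r)^2 = 86.3158/(1+0.135)^2 = 67.0037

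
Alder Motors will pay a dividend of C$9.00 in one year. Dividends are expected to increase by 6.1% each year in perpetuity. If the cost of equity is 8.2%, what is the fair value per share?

Gordon growth model: P₀ = D₁/(r − g), with D₁ = 9.00 given directly.
P₀ = 9.0000 / (0.082 − 0.061) = 9.0000 / 0.021 = 428.5714

C$428.57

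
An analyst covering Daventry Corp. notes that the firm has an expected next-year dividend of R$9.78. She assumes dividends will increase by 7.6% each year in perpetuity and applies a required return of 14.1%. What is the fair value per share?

R$150.46

Gordon growth model: P₀ = D₁/(r − g), with D₁ = 9.78 given directly.
P₀ = 9.7800 / (0.141 − 0.076) = 9.7800 / 0.065 = 150.4615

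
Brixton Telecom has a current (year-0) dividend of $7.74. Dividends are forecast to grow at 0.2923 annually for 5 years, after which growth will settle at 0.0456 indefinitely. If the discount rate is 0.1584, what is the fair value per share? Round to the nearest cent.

$178.35

Two-stage DDM. Project D₁…D_5 at 0.2923, terminal growth 0.0456, discount at r = 0.1584.
D_1 = 10.0024
D_2 = 12.9261
D_3 = 16.7044
D_4 = 21.5871
D_5 = 27.8970
Terminal value at t=5: TV = D_6/(r−g) = 29.1691/(0.1584−0.0456) = 258.5914
P₀ = 10.0024/(1+0.1584)^1 + 12.9261/(1+0.1584)^2 + 16.7044/(1+0.1584)^3 + 21.5871/(1+0.1584)^4 + 27.8970/(1+0.1584)^5 + 258.5914/(1+0.1584)^5 = 178.3475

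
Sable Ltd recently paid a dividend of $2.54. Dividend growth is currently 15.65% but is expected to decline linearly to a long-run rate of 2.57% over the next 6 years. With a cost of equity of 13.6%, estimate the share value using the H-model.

H-model: P₀ = D₀[(1+g_L) + H(g_S−g_L)]/(r−g_L), with H = 6/2 = 3.
P₀ = 2.54 × [(1+0.0257) + 3×(0.1565−0.0257)] / (0.136−0.0257)
   = 2.54 × 1.4181 / 0.1103 = 32.6562

$32.66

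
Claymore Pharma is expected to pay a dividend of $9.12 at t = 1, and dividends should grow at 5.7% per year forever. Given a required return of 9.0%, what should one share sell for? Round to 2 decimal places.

Gordon growth model: P₀ = D₁/(r − g), with D₁ = 9.12 given directly.
P₀ = 9.1200 / (0.09 − 0.057) = 9.1200 / 0.033 = 276.3636

$276.36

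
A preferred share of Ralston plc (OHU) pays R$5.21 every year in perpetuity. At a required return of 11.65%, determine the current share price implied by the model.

R$44.72

Zero-growth DDM (perpetuity): P₀ = D/r = 5.21 / 0.1165 = 44.7210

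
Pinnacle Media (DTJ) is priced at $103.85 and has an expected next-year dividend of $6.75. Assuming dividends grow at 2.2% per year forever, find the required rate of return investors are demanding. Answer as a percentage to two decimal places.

8.70%

Rearranging the constant-growth DDM: r = D₁/P₀ + g.
r = 6.7500 / 103.85 + 0.022 = 0.06500 + 0.022 = 0.08700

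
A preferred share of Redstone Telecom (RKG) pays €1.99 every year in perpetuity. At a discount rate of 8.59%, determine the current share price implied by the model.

€23.17

Zero-growth DDM (perpetuity): P₀ = D/r = 1.99 / 0.0859 = 23.1665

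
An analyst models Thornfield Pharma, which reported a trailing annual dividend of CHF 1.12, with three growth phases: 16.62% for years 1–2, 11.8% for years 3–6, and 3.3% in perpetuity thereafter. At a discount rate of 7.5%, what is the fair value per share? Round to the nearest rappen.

Three-stage DDM. Project D₁…D_6; terminal Gordon value at t=6 with g = 0.033; discount at r = 0.075.
D_1 = 1.3061
D_2 = 1.5232
D_3 = 1.7030
D_4 = 1.9039
D_5 = 2.1286
D_6 = 2.3797
TV_6 = 2.4583/(0.075−0.033) = 58.5305
P₀ = Σ Dₜ/(1+r)ᵗ + TV_6/(1+r)^6 = 46.2798

CHF 46.28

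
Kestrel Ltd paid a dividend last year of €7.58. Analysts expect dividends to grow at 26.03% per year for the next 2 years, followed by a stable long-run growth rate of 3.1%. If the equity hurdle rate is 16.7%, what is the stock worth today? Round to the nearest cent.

€84.05

Two-stage DDM. Project D₁…D_2 at 0.2603, terminal growth 0.031, discount at r = 0.167.
D_1 = 9.5531
D_2 = 12.0397
Terminal value at t=2: TV = D_3/(r−g) = 12.4130/(0.167−0.031) = 91.2718
P₀ = 9.5531/(1+0.167)^1 + 12.0397/(1+0.167)^2 + 91.2718/(1+0.167)^2 = 84.0450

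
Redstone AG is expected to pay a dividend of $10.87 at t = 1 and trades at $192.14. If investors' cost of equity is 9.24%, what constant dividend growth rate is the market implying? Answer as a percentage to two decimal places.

3.58%

From P₀ = D₁/(r − g), the implied growth is g = r − D₁/P₀.
g = 0.0924 − 10.87/192.14 = 0.0924 − 0.05657 = 0.03583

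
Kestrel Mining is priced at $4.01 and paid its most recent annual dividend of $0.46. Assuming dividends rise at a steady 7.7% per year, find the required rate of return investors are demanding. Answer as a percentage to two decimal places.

Rearranging the constant-growth DDM: r = D₁/P₀ + g.
D₁ = 0.46 × (1 + 0.077) = 0.4954.
r = 0.4954 / 4.01 + 0.077 = 0.12355 + 0.077 = 0.20055

20.05%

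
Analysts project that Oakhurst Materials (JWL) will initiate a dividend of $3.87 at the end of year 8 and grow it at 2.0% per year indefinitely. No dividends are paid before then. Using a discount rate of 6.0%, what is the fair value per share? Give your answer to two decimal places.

Deferred-dividend DDM. At t=7 the remaining stream is a growing perpetuity with first payment D_8 = 3.87.
V_7 = D_8/(r−g) = 3.87/(0.06−0.02) = 96.7500
P₀ = V_7/(1+r)^7 = 96.7500/(1+0.06)^7 = 64.3443

$64.34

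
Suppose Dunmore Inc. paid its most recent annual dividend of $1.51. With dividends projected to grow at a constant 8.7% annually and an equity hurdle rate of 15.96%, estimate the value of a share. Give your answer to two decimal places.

$22.61

Gordon growth model: P₀ = D₁/(r − g). D₁ = 1.51 × (1 + 0.087) = 1.6414.
P₀ = 1.6414 / (0.1596 − 0.087) = 1.6414 / 0.0726 = 22.6084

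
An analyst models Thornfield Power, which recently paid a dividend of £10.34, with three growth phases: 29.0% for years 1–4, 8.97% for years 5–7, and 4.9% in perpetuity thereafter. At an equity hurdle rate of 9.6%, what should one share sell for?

Three-stage DDM. Project D₁…D_7; terminal Gordon value at t=7 with g = 0.049; discount at r = 0.096.
D_1 = 13.3386
D_2 = 17.2068
D_3 = 22.1968
D_4 = 28.6338
D_5 = 31.2023
D_6 = 34.0011
D_7 = 37.0510
TV_7 = 38.8665/(0.096−0.049) = 826.9474
P₀ = Σ Dₜ/(1+r)ᵗ + TV_7/(1+r)^7 = 557.3658

£557.37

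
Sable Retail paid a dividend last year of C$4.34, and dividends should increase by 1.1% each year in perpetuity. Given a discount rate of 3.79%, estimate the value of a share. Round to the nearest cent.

C$163.11

Gordon growth model: P₀ = D₁/(r − g). D₁ = 4.34 × (1 + 0.011) = 4.3877.
P₀ = 4.3877 / (0.0379 − 0.011) = 4.3877 / 0.0269 = 163.1130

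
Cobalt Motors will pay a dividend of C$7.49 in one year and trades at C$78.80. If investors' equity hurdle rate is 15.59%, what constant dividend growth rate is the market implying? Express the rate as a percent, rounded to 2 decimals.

From P₀ = D₁/(r − g), the implied growth is g = r − D₁/P₀.
g = 0.1559 − 7.49/78.80 = 0.1559 − 0.09505 = 0.06085

6.08%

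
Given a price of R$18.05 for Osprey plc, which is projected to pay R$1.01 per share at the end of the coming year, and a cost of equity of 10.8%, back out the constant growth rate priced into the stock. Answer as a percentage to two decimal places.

5.20%

From P₀ = D₁/(r − g), the implied growth is g = r − D₁/P₀.
g = 0.108 − 1.01/18.05 = 0.108 − 0.05596 = 0.05204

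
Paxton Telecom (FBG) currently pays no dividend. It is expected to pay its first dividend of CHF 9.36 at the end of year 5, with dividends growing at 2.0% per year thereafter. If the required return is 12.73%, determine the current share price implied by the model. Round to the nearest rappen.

CHF 54.02

Deferred-dividend DDM. At t=4 the remaining stream is a growing perpetuity with first payment D_5 = 9.36.
V_4 = D_5/(r−g) = 9.36/(0.1273−0.02) = 87.2321
P₀ = V_4/(1+r)^4 = 87.2321/(1+0.1273)^4 = 54.0155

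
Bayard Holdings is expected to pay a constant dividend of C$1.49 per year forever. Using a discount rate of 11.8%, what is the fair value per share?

Zero-growth DDM (perpetuity): P₀ = D/r = 1.49 / 0.118 = 12.6271

C$12.63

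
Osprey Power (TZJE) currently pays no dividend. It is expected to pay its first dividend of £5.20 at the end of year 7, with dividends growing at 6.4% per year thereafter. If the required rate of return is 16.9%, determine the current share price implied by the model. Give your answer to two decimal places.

Deferred-dividend DDM. At t=6 the remaining stream is a growing perpetuity with first payment D_7 = 5.20.
V_6 = D_7/(r−g) = 5.20/(0.169−0.064) = 49.5238
P₀ = V_6/(1+r)^6 = 49.5238/(1+0.169)^6 = 19.4056

£19.41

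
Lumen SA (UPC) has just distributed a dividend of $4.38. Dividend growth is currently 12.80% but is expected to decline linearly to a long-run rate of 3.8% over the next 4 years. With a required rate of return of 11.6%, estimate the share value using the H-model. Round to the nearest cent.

H-model: P₀ = D₀[(1+g_L) + H(g_S−g_L)]/(r−g_L), with H = 4/2 = 2.
P₀ = 4.38 × [(1+0.038) + 2×(0.128−0.038)] / (0.116−0.038)
   = 4.38 × 1.2180 / 0.078 = 68.3954

$68.40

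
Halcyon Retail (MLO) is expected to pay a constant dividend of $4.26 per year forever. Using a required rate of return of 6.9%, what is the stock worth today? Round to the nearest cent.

$61.74

Zero-growth DDM (perpetuity): P₀ = D/r = 4.26 / 0.069 = 61.7391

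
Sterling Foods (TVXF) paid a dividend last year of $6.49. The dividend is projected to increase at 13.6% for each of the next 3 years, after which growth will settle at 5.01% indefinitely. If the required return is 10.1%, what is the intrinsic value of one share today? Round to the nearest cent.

Two-stage DDM. Project D₁…D_3 at 0.136, terminal growth 0.0501, discount at r = 0.101.
D_1 = 7.3726
D_2 = 8.3753
D_3 = 9.5144
Terminal value at t=3: TV = D_4/(r−g) = 9.9910/(0.101−0.0501) = 196.2875
P₀ = 7.3726/(1+0.101)^1 + 8.3753/(1+0.101)^2 + 9.5144/(1+0.101)^3 + 196.2875/(1+0.101)^3 = 167.8065

$167.81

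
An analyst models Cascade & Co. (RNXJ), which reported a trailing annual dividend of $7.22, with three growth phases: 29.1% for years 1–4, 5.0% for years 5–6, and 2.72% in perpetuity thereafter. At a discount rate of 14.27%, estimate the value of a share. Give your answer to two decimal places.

$148.62

Three-stage DDM. Project D₁…D_6; terminal Gordon value at t=6 with g = 0.0272; discount at r = 0.1427.
D_1 = 9.3210
D_2 = 12.0334
D_3 = 15.5352
D_4 = 20.0559
D_5 = 21.0587
D_6 = 22.1116
TV_6 = 22.7131/(0.1427−0.0272) = 196.6499
P₀ = Σ Dₜ/(1+r)ᵗ + TV_6/(1+r)^6 = 148.6160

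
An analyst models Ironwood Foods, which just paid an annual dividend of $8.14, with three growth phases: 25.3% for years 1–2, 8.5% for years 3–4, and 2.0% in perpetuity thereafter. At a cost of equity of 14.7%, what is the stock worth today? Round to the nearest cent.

$106.30

Three-stage DDM. Project D₁…D_4; terminal Gordon value at t=4 with g = 0.02; discount at r = 0.147.
D_1 = 10.1994
D_2 = 12.7799
D_3 = 13.8662
D_4 = 15.0448
TV_4 = 15.3457/(0.147−0.02) = 120.8321
P₀ = Σ Dₜ/(1+r)ᵗ + TV_4/(1+r)^4 = 106.2993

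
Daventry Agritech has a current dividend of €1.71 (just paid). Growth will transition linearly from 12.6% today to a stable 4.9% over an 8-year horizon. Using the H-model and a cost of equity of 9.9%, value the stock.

H-model: P₀ = D₀[(1+g_L) + H(g_S−g_L)]/(r−g_L), with H = 8/2 = 4.
P₀ = 1.71 × [(1+0.049) + 4×(0.126−0.049)] / (0.099−0.049)
   = 1.71 × 1.3570 / 0.05 = 46.4094

€46.41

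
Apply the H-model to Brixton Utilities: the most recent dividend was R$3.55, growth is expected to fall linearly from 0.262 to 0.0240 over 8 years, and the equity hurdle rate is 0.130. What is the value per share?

H-model: P₀ = D₀[(1+g_L) + H(g_S−g_L)]/(r−g_L), with H = 8/2 = 4.
P₀ = 3.55 × [(1+0.024) + 4×(0.262−0.024)] / (0.13−0.024)
   = 3.55 × 1.9760 / 0.106 = 66.1774

R$66.18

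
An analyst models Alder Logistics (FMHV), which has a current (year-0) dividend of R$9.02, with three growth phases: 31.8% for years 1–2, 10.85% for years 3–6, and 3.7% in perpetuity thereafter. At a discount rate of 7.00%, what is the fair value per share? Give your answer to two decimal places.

Three-stage DDM. Project D₁…D_6; terminal Gordon value at t=6 with g = 0.037; discount at r = 0.07.
D_1 = 11.8884
D_2 = 15.6689
D_3 = 17.3689
D_4 = 19.2535
D_5 = 21.3425
D_6 = 23.6581
TV_6 = 24.5335/(0.07−0.037) = 743.4384
P₀ = Σ Dₜ/(1+r)ᵗ + TV_6/(1+r)^6 = 580.0286

R$580.03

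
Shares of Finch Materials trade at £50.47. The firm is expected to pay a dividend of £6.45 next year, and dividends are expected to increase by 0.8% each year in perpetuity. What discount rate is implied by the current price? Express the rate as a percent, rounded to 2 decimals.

Rearranging the constant-growth DDM: r = D₁/P₀ + g.
r = 6.4500 / 50.47 + 0.008 = 0.12780 + 0.008 = 0.13580

13.58%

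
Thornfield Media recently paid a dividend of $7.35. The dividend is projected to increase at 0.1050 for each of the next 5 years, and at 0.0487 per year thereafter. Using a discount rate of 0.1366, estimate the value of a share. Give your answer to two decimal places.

$109.96

Two-stage DDM. Project D₁…D_5 at 0.105, terminal growth 0.0487, discount at r = 0.1366.
D_1 = 8.1217
D_2 = 8.9745
D_3 = 9.9169
D_4 = 10.9581
D_5 = 12.1087
Terminal value at t=5: TV = D_6/(r−g) = 12.6984/(0.1366−0.0487) = 144.4645
P₀ = 8.1217/(1+0.1366)^1 + 8.9745/(1+0.1366)^2 + 9.9169/(1+0.1366)^3 + 10.9581/(1+0.1366)^4 + 12.1087/(1+0.1366)^5 + 144.4645/(1+0.1366)^5 = 109.9554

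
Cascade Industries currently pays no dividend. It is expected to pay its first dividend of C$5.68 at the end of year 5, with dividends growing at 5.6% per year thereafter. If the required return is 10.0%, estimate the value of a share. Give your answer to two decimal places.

C$88.17

Deferred-dividend DDM. At t=4 the remaining stream is a growing perpetuity with first payment D_5 = 5.68.
V_4 = D_5/(r−g) = 5.68/(0.1−0.056) = 129.0909
P₀ = V_4/(1+r)^4 = 129.0909/(1+0.1)^4 = 88.1708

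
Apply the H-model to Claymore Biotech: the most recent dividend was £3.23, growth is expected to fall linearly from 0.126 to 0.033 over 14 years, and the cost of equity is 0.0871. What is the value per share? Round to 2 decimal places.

H-model: P₀ = D₀[(1+g_L) + H(g_S−g_L)]/(r−g_L), with H = 14/2 = 7.
P₀ = 3.23 × [(1+0.033) + 7×(0.126−0.033)] / (0.0871−0.033)
   = 3.23 × 1.6840 / 0.0541 = 100.5420

£100.54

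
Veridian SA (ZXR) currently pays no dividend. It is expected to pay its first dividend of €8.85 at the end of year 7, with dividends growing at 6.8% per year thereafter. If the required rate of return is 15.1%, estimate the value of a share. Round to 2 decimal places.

Deferred-dividend DDM. At t=6 the remaining stream is a growing perpetuity with first payment D_7 = 8.85.
V_6 = D_7/(r−g) = 8.85/(0.151−0.068) = 106.6265
P₀ = V_6/(1+r)^6 = 106.6265/(1+0.151)^6 = 45.8578

€45.86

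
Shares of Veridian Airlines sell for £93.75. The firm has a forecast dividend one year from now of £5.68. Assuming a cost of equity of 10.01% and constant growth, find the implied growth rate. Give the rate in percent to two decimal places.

From P₀ = D₁/(r − g), the implied growth is g = r − D₁/P₀.
g = 0.1001 − 5.68/93.75 = 0.1001 − 0.06059 = 0.03951

3.95%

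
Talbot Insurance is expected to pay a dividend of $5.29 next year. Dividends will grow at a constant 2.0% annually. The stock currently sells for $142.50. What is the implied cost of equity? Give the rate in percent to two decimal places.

Rearranging the constant-growth DDM: r = D₁/P₀ + g.
r = 5.2900 / 142.50 + 0.02 = 0.03712 + 0.02 = 0.05712

5.71%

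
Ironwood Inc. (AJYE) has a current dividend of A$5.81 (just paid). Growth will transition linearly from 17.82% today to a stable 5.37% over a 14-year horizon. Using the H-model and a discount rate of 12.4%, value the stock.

A$159.11

H-model: P₀ = D₀[(1+g_L) + H(g_S−g_L)]/(r−g_L), with H = 14/2 = 7.
P₀ = 5.81 × [(1+0.0537) + 7×(0.1782−0.0537)] / (0.124−0.0537)
   = 5.81 × 1.9252 / 0.0703 = 159.1097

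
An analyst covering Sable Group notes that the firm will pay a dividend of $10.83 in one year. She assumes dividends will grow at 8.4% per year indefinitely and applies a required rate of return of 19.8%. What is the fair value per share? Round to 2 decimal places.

$95.00

Gordon growth model: P₀ = D₁/(r − g), with D₁ = 10.83 given directly.
P₀ = 10.8300 / (0.198 − 0.084) = 10.8300 / 0.114 = 95.0000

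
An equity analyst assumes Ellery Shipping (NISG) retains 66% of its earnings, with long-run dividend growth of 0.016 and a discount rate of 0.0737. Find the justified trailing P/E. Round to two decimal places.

Payout ratio b = 1 − 0.66 = 0.34.
Justified trailing P/E = b(1+g)/(r−g) = 0.34×(1+0.016)/(0.0737−0.016) = 5.9868

5.99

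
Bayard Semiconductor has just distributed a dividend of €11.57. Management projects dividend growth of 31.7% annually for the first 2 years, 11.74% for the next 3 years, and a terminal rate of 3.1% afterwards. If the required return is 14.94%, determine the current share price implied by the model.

€193.06

Three-stage DDM. Project D₁…D_5; terminal Gordon value at t=5 with g = 0.031; discount at r = 0.1494.
D_1 = 15.2377
D_2 = 20.0680
D_3 = 22.4240
D_4 = 25.0566
D_5 = 27.9983
TV_5 = 28.8662/(0.1494−0.031) = 243.8023
P₀ = Σ Dₜ/(1+r)ᵗ + TV_5/(1+r)^5 = 193.0566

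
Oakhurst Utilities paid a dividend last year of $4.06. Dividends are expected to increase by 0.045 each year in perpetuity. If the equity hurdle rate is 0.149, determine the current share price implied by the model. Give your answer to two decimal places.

$40.80

Gordon growth model: P₀ = D₁/(r − g). D₁ = 4.06 × (1 + 0.045) = 4.2427.
P₀ = 4.2427 / (0.149 − 0.045) = 4.2427 / 0.104 = 40.7952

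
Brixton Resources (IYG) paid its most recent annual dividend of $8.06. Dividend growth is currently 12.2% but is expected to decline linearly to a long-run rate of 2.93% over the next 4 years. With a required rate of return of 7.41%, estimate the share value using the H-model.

H-model: P₀ = D₀[(1+g_L) + H(g_S−g_L)]/(r−g_L), with H = 4/2 = 2.
P₀ = 8.06 × [(1+0.0293) + 2×(0.122−0.0293)] / (0.0741−0.0293)
   = 8.06 × 1.2147 / 0.0448 = 218.5375

$218.54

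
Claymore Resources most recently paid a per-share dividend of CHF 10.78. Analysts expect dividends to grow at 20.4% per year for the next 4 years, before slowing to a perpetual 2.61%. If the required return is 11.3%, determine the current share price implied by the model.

Two-stage DDM. Project D₁…D_4 at 0.204, terminal growth 0.0261, discount at r = 0.113.
D_1 = 12.9791
D_2 = 15.6269
D_3 = 18.8147
D_4 = 22.6529
Terminal value at t=4: TV = D_5/(r−g) = 23.2442/(0.113−0.0261) = 267.4820
P₀ = 12.9791/(1+0.113)^1 + 15.6269/(1+0.113)^2 + 18.8147/(1+0.113)^3 + 22.6529/(1+0.113)^4 + 267.4820/(1+0.113)^4 = 226.9911

CHF 226.99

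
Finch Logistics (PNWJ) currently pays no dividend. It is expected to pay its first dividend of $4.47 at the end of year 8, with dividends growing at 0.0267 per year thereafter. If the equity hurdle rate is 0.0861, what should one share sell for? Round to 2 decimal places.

$42.21

Deferred-dividend DDM. At t=7 the remaining stream is a growing perpetuity with first payment D_8 = 4.47.
V_7 = D_8/(r−g) = 4.47/(0.0861−0.0267) = 75.2525
P₀ = V_7/(1+r)^7 = 75.2525/(1+0.0861)^7 = 42.2117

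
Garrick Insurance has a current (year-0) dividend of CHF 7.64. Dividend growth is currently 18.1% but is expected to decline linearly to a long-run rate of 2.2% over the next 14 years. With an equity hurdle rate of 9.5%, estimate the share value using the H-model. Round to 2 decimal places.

CHF 223.44

H-model: P₀ = D₀[(1+g_L) + H(g_S−g_L)]/(r−g_L), with H = 14/2 = 7.
P₀ = 7.64 × [(1+0.022) + 7×(0.181−0.022)] / (0.095−0.022)
   = 7.64 × 2.1350 / 0.073 = 223.4438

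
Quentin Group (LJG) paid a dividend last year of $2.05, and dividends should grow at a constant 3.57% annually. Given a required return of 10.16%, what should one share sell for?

Gordon growth model: P₀ = D₁/(r − g). D₁ = 2.05 × (1 + 0.0357) = 2.1232.
P₀ = 2.1232 / (0.1016 − 0.0357) = 2.1232 / 0.0659 = 32.2183

$32.22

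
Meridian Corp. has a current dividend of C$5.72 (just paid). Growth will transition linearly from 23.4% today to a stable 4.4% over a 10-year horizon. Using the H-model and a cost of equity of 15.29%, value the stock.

C$104.74

H-model: P₀ = D₀[(1+g_L) + H(g_S−g_L)]/(r−g_L), with H = 10/2 = 5.
P₀ = 5.72 × [(1+0.044) + 5×(0.234−0.044)] / (0.1529−0.044)
   = 5.72 × 1.9940 / 0.1089 = 104.7354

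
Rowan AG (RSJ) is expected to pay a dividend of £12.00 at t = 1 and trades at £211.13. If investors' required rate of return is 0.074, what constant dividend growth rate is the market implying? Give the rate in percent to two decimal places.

1.72%

From P₀ = D₁/(r − g), the implied growth is g = r − D₁/P₀.
g = 0.074 − 12.00/211.13 = 0.074 − 0.05684 = 0.01716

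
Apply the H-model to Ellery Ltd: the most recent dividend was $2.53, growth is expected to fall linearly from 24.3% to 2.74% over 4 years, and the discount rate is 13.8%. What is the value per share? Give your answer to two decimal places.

H-model: P₀ = D₀[(1+g_L) + H(g_S−g_L)]/(r−g_L), with H = 4/2 = 2.
P₀ = 2.53 × [(1+0.0274) + 2×(0.243−0.0274)] / (0.138−0.0274)
   = 2.53 × 1.4586 / 0.1106 = 33.3658

$33.37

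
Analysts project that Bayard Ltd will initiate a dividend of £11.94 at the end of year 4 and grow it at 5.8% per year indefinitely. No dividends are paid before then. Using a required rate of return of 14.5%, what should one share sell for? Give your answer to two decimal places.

£91.43

Deferred-dividend DDM. At t=3 the remaining stream is a growing perpetuity with first payment D_4 = 11.94.
V_3 = D_4/(r−g) = 11.94/(0.145−0.058) = 137.2414
P₀ = V_3/(1+r)^3 = 137.2414/(1+0.145)^3 = 91.4258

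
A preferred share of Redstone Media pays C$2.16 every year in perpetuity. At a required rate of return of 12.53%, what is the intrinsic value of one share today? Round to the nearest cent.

C$17.24

Zero-growth DDM (perpetuity): P₀ = D/r = 2.16 / 0.1253 = 17.2386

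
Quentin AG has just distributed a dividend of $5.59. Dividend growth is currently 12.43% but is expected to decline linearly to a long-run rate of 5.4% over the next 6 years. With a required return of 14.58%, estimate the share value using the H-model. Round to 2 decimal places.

H-model: P₀ = D₀[(1+g_L) + H(g_S−g_L)]/(r−g_L), with H = 6/2 = 3.
P₀ = 5.59 × [(1+0.054) + 3×(0.1243−0.054)] / (0.1458−0.054)
   = 5.59 × 1.2649 / 0.0918 = 77.0239

$77.02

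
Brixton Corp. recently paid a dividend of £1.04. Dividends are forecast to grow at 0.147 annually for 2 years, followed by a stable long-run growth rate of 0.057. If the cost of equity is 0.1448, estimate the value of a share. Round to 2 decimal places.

Two-stage DDM. Project D₁…D_2 at 0.147, terminal growth 0.057, discount at r = 0.1448.
D_1 = 1.1929
D_2 = 1.3682
Terminal value at t=2: TV = D_3/(r−g) = 1.4462/(0.1448−0.057) = 16.4718
P₀ = 1.1929/(1+0.1448)^1 + 1.3682/(1+0.1448)^2 + 16.4718/(1+0.1448)^2 = 14.6544

£14.65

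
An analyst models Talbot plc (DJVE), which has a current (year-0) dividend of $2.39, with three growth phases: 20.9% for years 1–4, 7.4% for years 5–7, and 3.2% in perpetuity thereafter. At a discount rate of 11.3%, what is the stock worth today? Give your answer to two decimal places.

Three-stage DDM. Project D₁…D_7; terminal Gordon value at t=7 with g = 0.032; discount at r = 0.113.
D_1 = 2.8895
D_2 = 3.4934
D_3 = 4.2235
D_4 = 5.1063
D_5 = 5.4841
D_6 = 5.8900
D_7 = 6.3258
TV_7 = 6.5282/(0.113−0.032) = 80.5955
P₀ = Σ Dₜ/(1+r)ᵗ + TV_7/(1+r)^7 = 59.1992

$59.20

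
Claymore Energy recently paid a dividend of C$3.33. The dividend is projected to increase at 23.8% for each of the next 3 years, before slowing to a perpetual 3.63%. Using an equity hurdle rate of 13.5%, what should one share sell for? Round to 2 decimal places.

Two-stage DDM. Project D₁…D_3 at 0.238, terminal growth 0.0363, discount at r = 0.135.
D_1 = 4.1225
D_2 = 5.1037
D_3 = 6.3184
Terminal value at t=3: TV = D_4/(r−g) = 6.5477/(0.135−0.0363) = 66.3399
P₀ = 4.1225/(1+0.135)^1 + 5.1037/(1+0.135)^2 + 6.3184/(1+0.135)^3 + 66.3399/(1+0.135)^3 = 57.2872

C$57.29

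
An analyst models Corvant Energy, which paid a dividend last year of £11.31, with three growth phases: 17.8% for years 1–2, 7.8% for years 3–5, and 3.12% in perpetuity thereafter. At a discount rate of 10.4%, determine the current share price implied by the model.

£231.60

Three-stage DDM. Project D₁…D_5; terminal Gordon value at t=5 with g = 0.0312; discount at r = 0.104.
D_1 = 13.3232
D_2 = 15.6947
D_3 = 16.9189
D_4 = 18.2386
D_5 = 19.6612
TV_5 = 20.2746/(0.104−0.0312) = 278.4973
P₀ = Σ Dₜ/(1+r)ᵗ + TV_5/(1+r)^5 = 231.5998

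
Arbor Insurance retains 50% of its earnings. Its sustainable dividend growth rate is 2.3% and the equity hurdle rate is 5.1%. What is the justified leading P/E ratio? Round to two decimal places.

17.86

Payout ratio b = 1 − 0.50 = 0.50.
Justified leading P/E = b/(r−g) = 0.50/(0.051−0.023) = 17.8571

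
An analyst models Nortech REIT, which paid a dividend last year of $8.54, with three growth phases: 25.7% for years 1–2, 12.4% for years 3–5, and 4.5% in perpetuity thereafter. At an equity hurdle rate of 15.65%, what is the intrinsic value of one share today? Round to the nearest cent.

Three-stage DDM. Project D₁…D_5; terminal Gordon value at t=5 with g = 0.045; discount at r = 0.1565.
D_1 = 10.7348
D_2 = 13.4936
D_3 = 15.1668
D_4 = 17.0475
D_5 = 19.1614
TV_5 = 20.0237/(0.1565−0.045) = 179.5845
P₀ = Σ Dₜ/(1+r)ᵗ + TV_5/(1+r)^5 = 134.7718

$134.77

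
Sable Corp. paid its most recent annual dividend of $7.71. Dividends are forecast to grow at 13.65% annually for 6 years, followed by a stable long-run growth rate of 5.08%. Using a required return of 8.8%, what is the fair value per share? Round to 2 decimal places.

Two-stage DDM. Project D₁…D_6 at 0.1365, terminal growth 0.0508, discount at r = 0.088.
D_1 = 8.7624
D_2 = 9.9585
D_3 = 11.3178
D_4 = 12.8627
D_5 = 14.6185
D_6 = 16.6139
Terminal value at t=6: TV = D_7/(r−g) = 17.4579/(0.088−0.0508) = 469.2974
P₀ = 8.7624/(1+0.088)^1 + 9.9585/(1+0.088)^2 + 11.3178/(1+0.088)^3 + 12.8627/(1+0.088)^4 + 14.6185/(1+0.088)^5 + 16.6139/(1+0.088)^6 + 469.2974/(1+0.088)^6 = 336.9655

$336.97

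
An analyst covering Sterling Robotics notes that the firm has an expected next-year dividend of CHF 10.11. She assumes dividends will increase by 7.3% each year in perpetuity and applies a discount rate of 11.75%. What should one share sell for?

Gordon growth model: P₀ = D₁/(r − g), with D₁ = 10.11 given directly.
P₀ = 10.1100 / (0.1175 − 0.073) = 10.1100 / 0.0445 = 227.1910

CHF 227.19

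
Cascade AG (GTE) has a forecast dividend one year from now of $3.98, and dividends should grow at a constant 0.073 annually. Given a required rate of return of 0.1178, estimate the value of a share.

Gordon growth model: P₀ = D₁/(r − g), with D₁ = 3.98 given directly.
P₀ = 3.9800 / (0.1178 − 0.073) = 3.9800 / 0.0448 = 88.8393

$88.84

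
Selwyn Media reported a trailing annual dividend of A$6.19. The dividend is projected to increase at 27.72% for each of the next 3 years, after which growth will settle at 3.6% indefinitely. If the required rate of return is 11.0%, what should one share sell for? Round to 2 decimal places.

A$156.76

Two-stage DDM. Project D₁…D_3 at 0.2772, terminal growth 0.036, discount at r = 0.11.
D_1 = 7.9059
D_2 = 10.0974
D_3 = 12.8964
Terminal value at t=3: TV = D_4/(r−g) = 13.3606/(0.11−0.036) = 180.5491
P₀ = 7.9059/(1+0.11)^1 + 10.0974/(1+0.11)^2 + 12.8964/(1+0.11)^3 + 180.5491/(1+0.11)^3 = 156.7633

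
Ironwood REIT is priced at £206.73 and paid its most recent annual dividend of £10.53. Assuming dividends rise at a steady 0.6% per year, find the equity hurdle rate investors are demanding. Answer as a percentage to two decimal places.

Rearranging the constant-growth DDM: r = D₁/P₀ + g.
D₁ = 10.53 × (1 + 0.006) = 10.5932.
r = 10.5932 / 206.73 + 0.006 = 0.05124 + 0.006 = 0.05724

5.72%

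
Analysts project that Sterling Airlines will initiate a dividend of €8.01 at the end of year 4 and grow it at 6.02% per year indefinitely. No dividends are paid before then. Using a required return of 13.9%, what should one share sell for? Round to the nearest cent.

€68.79

Deferred-dividend DDM. At t=3 the remaining stream is a growing perpetuity with first payment D_4 = 8.01.
V_3 = D_4/(r−g) = 8.01/(0.139−0.0602) = 101.6497
P₀ = V_3/(1+r)^3 = 101.6497/(1+0.139)^3 = 68.7916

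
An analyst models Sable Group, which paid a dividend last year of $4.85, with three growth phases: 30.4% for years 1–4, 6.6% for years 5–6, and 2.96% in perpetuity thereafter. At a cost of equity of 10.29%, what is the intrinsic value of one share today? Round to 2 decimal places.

$172.39

Three-stage DDM. Project D₁…D_6; terminal Gordon value at t=6 with g = 0.0296; discount at r = 0.1029.
D_1 = 6.3244
D_2 = 8.2470
D_3 = 10.7541
D_4 = 14.0234
D_5 = 14.9489
D_6 = 15.9355
TV_6 = 16.4072/(0.1029−0.0296) = 223.8366
P₀ = Σ Dₜ/(1+r)ᵗ + TV_6/(1+r)^6 = 172.3927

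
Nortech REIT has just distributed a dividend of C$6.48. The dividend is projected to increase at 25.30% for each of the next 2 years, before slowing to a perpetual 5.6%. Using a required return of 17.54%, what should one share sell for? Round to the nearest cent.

C$79.40

Two-stage DDM. Project D₁…D_2 at 0.253, terminal growth 0.056, discount at r = 0.1754.
D_1 = 8.1194
D_2 = 10.1737
Terminal value at t=2: TV = D_3/(r−g) = 10.7434/(0.1754−0.056) = 89.9781
P₀ = 8.1194/(1+0.1754)^1 + 10.1737/(1+0.1754)^2 + 89.9781/(1+0.1754)^2 = 79.3993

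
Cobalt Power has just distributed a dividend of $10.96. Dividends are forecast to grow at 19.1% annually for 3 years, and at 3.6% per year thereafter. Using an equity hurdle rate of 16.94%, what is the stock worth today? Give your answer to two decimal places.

$124.03

Two-stage DDM. Project D₁…D_3 at 0.191, terminal growth 0.036, discount at r = 0.1694.
D_1 = 13.0534
D_2 = 15.5466
D_3 = 18.5159
Terminal value at t=3: TV = D_4/(r−g) = 19.1825/(0.1694−0.036) = 143.7970
P₀ = 13.0534/(1+0.1694)^1 + 15.5466/(1+0.1694)^2 + 18.5159/(1+0.1694)^3 + 143.7970/(1+0.1694)^3 = 124.0305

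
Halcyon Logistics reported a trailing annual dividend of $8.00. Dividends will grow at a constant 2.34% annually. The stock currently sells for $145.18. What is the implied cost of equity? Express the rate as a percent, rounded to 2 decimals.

Rearranging the constant-growth DDM: r = D₁/P₀ + g.
D₁ = 8.00 × (1 + 0.0234) = 8.1872.
r = 8.1872 / 145.18 + 0.0234 = 0.05639 + 0.0234 = 0.07979

7.98%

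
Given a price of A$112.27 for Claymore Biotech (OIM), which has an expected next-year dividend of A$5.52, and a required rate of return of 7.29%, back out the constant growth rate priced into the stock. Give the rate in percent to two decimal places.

2.37%

From P₀ = D₁/(r − g), the implied growth is g = r − D₁/P₀.
g = 0.0729 − 5.52/112.27 = 0.0729 − 0.04917 = 0.02373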